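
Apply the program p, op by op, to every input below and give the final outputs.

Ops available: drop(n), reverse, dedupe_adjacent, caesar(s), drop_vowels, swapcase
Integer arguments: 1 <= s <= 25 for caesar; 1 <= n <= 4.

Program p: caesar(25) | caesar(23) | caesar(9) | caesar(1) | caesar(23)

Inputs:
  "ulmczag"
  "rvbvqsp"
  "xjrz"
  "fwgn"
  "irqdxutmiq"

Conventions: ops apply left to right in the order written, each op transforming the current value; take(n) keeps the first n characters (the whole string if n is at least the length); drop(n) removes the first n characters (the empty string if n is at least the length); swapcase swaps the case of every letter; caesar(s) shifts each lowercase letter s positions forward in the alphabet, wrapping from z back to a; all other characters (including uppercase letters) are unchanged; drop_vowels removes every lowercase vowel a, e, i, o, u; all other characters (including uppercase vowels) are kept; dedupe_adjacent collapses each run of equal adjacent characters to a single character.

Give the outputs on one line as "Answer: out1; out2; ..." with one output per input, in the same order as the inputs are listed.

Execution, op by op:
  "ulmczag" -> "tklbyzf" -> "qhiyvwc" -> "zqrhefl" -> "arsifgm" -> "xopfcdj"
  "rvbvqsp" -> "quaupro" -> "nrxrmol" -> "wagavxu" -> "xbhbwyv" -> "uyeytvs"
  "xjrz" -> "wiqy" -> "tfnv" -> "cowe" -> "dpxf" -> "amuc"
  "fwgn" -> "evfm" -> "bscj" -> "kbls" -> "lcmt" -> "izjq"
  "irqdxutmiq" -> "hqpcwtslhp" -> "enmztqpiem" -> "nwviczyrnv" -> "oxwjdazsow" -> "lutgaxwplt"

"xopfcdj"; "uyeytvs"; "amuc"; "izjq"; "lutgaxwplt"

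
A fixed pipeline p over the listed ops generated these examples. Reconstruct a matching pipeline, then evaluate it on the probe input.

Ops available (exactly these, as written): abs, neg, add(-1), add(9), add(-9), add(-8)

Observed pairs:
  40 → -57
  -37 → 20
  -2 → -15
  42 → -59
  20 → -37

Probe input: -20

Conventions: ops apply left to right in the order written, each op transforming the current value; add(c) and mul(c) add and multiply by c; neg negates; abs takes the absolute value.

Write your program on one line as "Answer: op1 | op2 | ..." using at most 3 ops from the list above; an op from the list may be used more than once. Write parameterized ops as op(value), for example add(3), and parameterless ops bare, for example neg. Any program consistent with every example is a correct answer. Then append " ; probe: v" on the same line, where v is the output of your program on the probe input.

neg | add(-8) | add(-9) ; probe: 3

Check, running the answer program on each example:
  40 -> -40 -> -48 -> -57
  -37 -> 37 -> 29 -> 20
  -2 -> 2 -> -6 -> -15
  42 -> -42 -> -50 -> -59
  20 -> -20 -> -28 -> -37
  probe: -20 -> 20 -> 12 -> 3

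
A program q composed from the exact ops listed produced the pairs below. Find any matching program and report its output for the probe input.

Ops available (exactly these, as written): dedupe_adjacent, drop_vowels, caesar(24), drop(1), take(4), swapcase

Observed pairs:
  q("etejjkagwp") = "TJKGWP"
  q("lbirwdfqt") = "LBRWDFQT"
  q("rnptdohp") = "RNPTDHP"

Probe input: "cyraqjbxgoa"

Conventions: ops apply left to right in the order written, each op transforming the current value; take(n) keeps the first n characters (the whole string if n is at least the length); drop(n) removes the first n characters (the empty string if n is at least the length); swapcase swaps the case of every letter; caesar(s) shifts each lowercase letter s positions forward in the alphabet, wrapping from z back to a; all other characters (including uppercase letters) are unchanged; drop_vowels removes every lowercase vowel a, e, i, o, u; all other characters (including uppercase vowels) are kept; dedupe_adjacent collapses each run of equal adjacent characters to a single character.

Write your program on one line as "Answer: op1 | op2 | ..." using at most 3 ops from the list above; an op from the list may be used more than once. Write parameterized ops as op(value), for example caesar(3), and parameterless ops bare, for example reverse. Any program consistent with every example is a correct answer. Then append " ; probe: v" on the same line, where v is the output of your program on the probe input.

drop_vowels | dedupe_adjacent | swapcase ; probe: "CYRQJBXG"

Check, running the answer program on each example:
  "etejjkagwp" -> "tjjkgwp" -> "tjkgwp" -> "TJKGWP"
  "lbirwdfqt" -> "lbrwdfqt" -> "lbrwdfqt" -> "LBRWDFQT"
  "rnptdohp" -> "rnptdhp" -> "rnptdhp" -> "RNPTDHP"
  probe: "cyraqjbxgoa" -> "cyrqjbxg" -> "cyrqjbxg" -> "CYRQJBXG"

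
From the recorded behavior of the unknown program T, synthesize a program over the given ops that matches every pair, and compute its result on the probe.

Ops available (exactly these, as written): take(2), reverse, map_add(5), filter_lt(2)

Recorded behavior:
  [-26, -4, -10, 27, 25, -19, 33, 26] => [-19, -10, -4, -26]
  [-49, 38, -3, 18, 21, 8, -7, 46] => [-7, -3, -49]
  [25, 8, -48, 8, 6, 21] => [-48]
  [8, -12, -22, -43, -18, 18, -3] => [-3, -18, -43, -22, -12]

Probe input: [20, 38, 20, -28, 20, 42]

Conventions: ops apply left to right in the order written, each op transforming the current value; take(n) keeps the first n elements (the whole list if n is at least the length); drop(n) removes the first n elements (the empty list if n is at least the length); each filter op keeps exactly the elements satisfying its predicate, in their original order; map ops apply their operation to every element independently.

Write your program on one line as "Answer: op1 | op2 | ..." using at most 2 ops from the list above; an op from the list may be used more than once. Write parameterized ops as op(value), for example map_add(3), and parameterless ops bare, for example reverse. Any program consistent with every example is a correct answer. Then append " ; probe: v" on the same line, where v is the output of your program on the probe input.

reverse | filter_lt(2) ; probe: [-28]

Check, running the answer program on each example:
  [-26, -4, -10, 27, 25, -19, 33, 26] -> [26, 33, -19, 25, 27, -10, -4, -26] -> [-19, -10, -4, -26]
  [-49, 38, -3, 18, 21, 8, -7, 46] -> [46, -7, 8, 21, 18, -3, 38, -49] -> [-7, -3, -49]
  [25, 8, -48, 8, 6, 21] -> [21, 6, 8, -48, 8, 25] -> [-48]
  [8, -12, -22, -43, -18, 18, -3] -> [-3, 18, -18, -43, -22, -12, 8] -> [-3, -18, -43, -22, -12]
  probe: [20, 38, 20, -28, 20, 42] -> [42, 20, -28, 20, 38, 20] -> [-28]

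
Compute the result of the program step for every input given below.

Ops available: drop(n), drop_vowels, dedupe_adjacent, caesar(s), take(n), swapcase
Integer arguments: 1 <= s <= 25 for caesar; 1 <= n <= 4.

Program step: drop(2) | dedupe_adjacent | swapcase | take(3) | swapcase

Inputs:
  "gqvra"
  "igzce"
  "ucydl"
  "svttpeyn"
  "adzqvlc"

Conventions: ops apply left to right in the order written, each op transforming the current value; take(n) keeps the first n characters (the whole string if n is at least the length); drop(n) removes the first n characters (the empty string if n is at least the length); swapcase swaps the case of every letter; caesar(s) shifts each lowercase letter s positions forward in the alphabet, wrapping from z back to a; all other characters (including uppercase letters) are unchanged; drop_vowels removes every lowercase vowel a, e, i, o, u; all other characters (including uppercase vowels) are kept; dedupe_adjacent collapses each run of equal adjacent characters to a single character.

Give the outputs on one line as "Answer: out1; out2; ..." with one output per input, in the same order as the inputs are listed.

"vra"; "zce"; "ydl"; "tpe"; "zqv"

Execution, op by op:
  "gqvra" -> "vra" -> "vra" -> "VRA" -> "VRA" -> "vra"
  "igzce" -> "zce" -> "zce" -> "ZCE" -> "ZCE" -> "zce"
  "ucydl" -> "ydl" -> "ydl" -> "YDL" -> "YDL" -> "ydl"
  "svttpeyn" -> "ttpeyn" -> "tpeyn" -> "TPEYN" -> "TPE" -> "tpe"
  "adzqvlc" -> "zqvlc" -> "zqvlc" -> "ZQVLC" -> "ZQV" -> "zqv"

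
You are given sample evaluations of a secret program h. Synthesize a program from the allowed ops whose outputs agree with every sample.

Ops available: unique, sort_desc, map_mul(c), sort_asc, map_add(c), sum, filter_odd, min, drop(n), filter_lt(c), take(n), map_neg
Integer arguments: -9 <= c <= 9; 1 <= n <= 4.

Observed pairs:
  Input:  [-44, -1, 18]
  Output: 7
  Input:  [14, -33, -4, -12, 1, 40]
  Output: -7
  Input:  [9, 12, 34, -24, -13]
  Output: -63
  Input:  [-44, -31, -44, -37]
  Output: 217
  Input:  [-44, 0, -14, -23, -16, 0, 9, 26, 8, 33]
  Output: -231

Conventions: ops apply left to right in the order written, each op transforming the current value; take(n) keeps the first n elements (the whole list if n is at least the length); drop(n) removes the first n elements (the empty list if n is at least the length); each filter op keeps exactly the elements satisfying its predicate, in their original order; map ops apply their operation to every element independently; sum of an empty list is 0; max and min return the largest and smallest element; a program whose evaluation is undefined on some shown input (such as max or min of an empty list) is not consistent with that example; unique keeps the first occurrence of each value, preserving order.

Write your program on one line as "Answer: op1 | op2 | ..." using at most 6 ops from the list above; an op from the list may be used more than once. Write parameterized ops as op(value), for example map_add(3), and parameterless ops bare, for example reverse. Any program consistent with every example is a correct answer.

map_neg | sort_desc | map_mul(7) | filter_odd | min

Check, running the answer program on each example:
  [-44, -1, 18] -> [44, 1, -18] -> [44, 1, -18] -> [308, 7, -126] -> [7] -> 7
  [14, -33, -4, -12, 1, 40] -> [-14, 33, 4, 12, -1, -40] -> [33, 12, 4, -1, -14, -40] -> [231, 84, 28, -7, -98, -280] -> [231, -7] -> -7
  [9, 12, 34, -24, -13] -> [-9, -12, -34, 24, 13] -> [24, 13, -9, -12, -34] -> [168, 91, -63, -84, -238] -> [91, -63] -> -63
  [-44, -31, -44, -37] -> [44, 31, 44, 37] -> [44, 44, 37, 31] -> [308, 308, 259, 217] -> [259, 217] -> 217
  [-44, 0, -14, -23, -16, 0, 9, 26, 8, 33] -> [44, 0, 14, 23, 16, 0, -9, -26, -8, -33] -> [44, 23, 16, 14, 0, 0, -8, -9, -26, -33] -> [308, 161, 112, 98, 0, 0, -56, -63, -182, -231] -> [161, -63, -231] -> -231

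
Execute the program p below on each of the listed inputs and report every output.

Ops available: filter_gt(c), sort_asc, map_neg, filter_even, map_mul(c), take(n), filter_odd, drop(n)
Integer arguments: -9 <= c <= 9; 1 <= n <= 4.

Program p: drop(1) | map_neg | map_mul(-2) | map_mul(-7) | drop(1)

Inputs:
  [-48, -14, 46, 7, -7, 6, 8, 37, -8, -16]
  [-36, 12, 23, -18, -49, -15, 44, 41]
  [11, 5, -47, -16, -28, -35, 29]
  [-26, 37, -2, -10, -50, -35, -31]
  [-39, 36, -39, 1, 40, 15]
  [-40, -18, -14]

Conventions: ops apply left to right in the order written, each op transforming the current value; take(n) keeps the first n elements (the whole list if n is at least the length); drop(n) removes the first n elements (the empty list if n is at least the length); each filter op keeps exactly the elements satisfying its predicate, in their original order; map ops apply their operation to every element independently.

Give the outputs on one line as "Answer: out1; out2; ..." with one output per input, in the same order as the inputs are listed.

Execution, op by op:
  [-48, -14, 46, 7, -7, 6, 8, 37, -8, -16] -> [-14, 46, 7, -7, 6, 8, 37, -8, -16] -> [14, -46, -7, 7, -6, -8, -37, 8, 16] -> [-28, 92, 14, -14, 12, 16, 74, -16, -32] -> [196, -644, -98, 98, -84, -112, -518, 112, 224] -> [-644, -98, 98, -84, -112, -518, 112, 224]
  [-36, 12, 23, -18, -49, -15, 44, 41] -> [12, 23, -18, -49, -15, 44, 41] -> [-12, -23, 18, 49, 15, -44, -41] -> [24, 46, -36, -98, -30, 88, 82] -> [-168, -322, 252, 686, 210, -616, -574] -> [-322, 252, 686, 210, -616, -574]
  [11, 5, -47, -16, -28, -35, 29] -> [5, -47, -16, -28, -35, 29] -> [-5, 47, 16, 28, 35, -29] -> [10, -94, -32, -56, -70, 58] -> [-70, 658, 224, 392, 490, -406] -> [658, 224, 392, 490, -406]
  [-26, 37, -2, -10, -50, -35, -31] -> [37, -2, -10, -50, -35, -31] -> [-37, 2, 10, 50, 35, 31] -> [74, -4, -20, -100, -70, -62] -> [-518, 28, 140, 700, 490, 434] -> [28, 140, 700, 490, 434]
  [-39, 36, -39, 1, 40, 15] -> [36, -39, 1, 40, 15] -> [-36, 39, -1, -40, -15] -> [72, -78, 2, 80, 30] -> [-504, 546, -14, -560, -210] -> [546, -14, -560, -210]
  [-40, -18, -14] -> [-18, -14] -> [18, 14] -> [-36, -28] -> [252, 196] -> [196]

[-644, -98, 98, -84, -112, -518, 112, 224]; [-322, 252, 686, 210, -616, -574]; [658, 224, 392, 490, -406]; [28, 140, 700, 490, 434]; [546, -14, -560, -210]; [196]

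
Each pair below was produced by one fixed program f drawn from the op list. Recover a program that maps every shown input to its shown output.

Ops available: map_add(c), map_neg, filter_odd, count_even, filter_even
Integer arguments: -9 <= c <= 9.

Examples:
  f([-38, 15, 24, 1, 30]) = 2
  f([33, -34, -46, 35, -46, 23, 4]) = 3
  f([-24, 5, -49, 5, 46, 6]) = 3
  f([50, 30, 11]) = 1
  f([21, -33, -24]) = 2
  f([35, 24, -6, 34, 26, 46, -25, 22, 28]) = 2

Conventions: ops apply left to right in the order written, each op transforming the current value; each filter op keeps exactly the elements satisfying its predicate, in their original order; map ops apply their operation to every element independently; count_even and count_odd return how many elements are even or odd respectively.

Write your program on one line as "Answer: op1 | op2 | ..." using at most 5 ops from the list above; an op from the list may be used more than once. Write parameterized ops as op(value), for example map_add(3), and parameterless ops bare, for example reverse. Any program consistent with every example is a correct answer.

map_add(-3) | map_add(6) | map_add(-8) | map_neg | count_even

Check, running the answer program on each example:
  [-38, 15, 24, 1, 30] -> [-41, 12, 21, -2, 27] -> [-35, 18, 27, 4, 33] -> [-43, 10, 19, -4, 25] -> [43, -10, -19, 4, -25] -> 2
  [33, -34, -46, 35, -46, 23, 4] -> [30, -37, -49, 32, -49, 20, 1] -> [36, -31, -43, 38, -43, 26, 7] -> [28, -39, -51, 30, -51, 18, -1] -> [-28, 39, 51, -30, 51, -18, 1] -> 3
  [-24, 5, -49, 5, 46, 6] -> [-27, 2, -52, 2, 43, 3] -> [-21, 8, -46, 8, 49, 9] -> [-29, 0, -54, 0, 41, 1] -> [29, 0, 54, 0, -41, -1] -> 3
  [50, 30, 11] -> [47, 27, 8] -> [53, 33, 14] -> [45, 25, 6] -> [-45, -25, -6] -> 1
  [21, -33, -24] -> [18, -36, -27] -> [24, -30, -21] -> [16, -38, -29] -> [-16, 38, 29] -> 2
  [35, 24, -6, 34, 26, 46, -25, 22, 28] -> [32, 21, -9, 31, 23, 43, -28, 19, 25] -> [38, 27, -3, 37, 29, 49, -22, 25, 31] -> [30, 19, -11, 29, 21, 41, -30, 17, 23] -> [-30, -19, 11, -29, -21, -41, 30, -17, -23] -> 2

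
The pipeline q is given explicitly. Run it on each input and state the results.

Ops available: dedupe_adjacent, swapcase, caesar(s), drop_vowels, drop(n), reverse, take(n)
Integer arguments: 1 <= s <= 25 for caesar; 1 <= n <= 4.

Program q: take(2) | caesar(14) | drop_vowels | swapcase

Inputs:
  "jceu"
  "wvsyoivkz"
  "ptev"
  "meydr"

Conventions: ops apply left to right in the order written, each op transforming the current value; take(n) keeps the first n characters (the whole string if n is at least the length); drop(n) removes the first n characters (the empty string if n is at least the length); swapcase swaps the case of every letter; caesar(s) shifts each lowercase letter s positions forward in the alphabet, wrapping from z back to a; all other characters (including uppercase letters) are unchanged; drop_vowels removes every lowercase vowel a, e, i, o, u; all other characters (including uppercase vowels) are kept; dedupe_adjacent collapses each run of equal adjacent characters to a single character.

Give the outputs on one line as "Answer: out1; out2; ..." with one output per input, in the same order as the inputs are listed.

"XQ"; "KJ"; "DH"; "S"

Execution, op by op:
  "jceu" -> "jc" -> "xq" -> "xq" -> "XQ"
  "wvsyoivkz" -> "wv" -> "kj" -> "kj" -> "KJ"
  "ptev" -> "pt" -> "dh" -> "dh" -> "DH"
  "meydr" -> "me" -> "as" -> "s" -> "S"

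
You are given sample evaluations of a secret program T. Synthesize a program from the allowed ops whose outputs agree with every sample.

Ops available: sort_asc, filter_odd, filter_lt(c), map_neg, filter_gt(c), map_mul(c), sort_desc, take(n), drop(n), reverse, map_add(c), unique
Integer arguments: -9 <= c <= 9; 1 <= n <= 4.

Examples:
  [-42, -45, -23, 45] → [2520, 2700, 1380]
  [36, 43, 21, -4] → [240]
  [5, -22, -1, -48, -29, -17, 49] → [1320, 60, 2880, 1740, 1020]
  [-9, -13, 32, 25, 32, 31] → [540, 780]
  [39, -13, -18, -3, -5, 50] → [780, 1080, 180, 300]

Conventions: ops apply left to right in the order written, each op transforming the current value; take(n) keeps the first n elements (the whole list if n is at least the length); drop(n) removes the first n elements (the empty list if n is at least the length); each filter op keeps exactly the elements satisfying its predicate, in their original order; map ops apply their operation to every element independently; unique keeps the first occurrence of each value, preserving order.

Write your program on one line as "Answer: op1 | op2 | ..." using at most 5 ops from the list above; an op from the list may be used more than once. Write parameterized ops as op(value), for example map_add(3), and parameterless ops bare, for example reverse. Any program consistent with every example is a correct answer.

map_mul(3) | map_mul(-4) | filter_gt(0) | map_mul(5)

Check, running the answer program on each example:
  [-42, -45, -23, 45] -> [-126, -135, -69, 135] -> [504, 540, 276, -540] -> [504, 540, 276] -> [2520, 2700, 1380]
  [36, 43, 21, -4] -> [108, 129, 63, -12] -> [-432, -516, -252, 48] -> [48] -> [240]
  [5, -22, -1, -48, -29, -17, 49] -> [15, -66, -3, -144, -87, -51, 147] -> [-60, 264, 12, 576, 348, 204, -588] -> [264, 12, 576, 348, 204] -> [1320, 60, 2880, 1740, 1020]
  [-9, -13, 32, 25, 32, 31] -> [-27, -39, 96, 75, 96, 93] -> [108, 156, -384, -300, -384, -372] -> [108, 156] -> [540, 780]
  [39, -13, -18, -3, -5, 50] -> [117, -39, -54, -9, -15, 150] -> [-468, 156, 216, 36, 60, -600] -> [156, 216, 36, 60] -> [780, 1080, 180, 300]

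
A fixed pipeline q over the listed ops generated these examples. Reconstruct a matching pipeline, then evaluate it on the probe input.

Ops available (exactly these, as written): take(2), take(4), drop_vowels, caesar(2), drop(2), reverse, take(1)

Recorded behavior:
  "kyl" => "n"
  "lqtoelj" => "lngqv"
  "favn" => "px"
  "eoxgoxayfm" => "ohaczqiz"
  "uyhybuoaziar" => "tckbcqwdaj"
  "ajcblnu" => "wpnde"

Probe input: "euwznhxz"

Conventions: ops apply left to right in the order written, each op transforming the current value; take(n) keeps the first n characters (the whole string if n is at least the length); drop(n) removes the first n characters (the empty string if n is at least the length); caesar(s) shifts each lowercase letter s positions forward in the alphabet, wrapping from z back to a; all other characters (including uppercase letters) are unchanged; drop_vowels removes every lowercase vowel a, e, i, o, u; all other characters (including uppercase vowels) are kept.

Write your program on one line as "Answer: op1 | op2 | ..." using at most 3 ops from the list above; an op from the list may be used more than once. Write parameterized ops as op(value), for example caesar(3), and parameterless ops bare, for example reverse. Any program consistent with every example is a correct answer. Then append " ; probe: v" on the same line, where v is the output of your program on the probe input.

drop(2) | caesar(2) | reverse ; probe: "bzjpby"

Check, running the answer program on each example:
  "kyl" -> "l" -> "n" -> "n"
  "lqtoelj" -> "toelj" -> "vqgnl" -> "lngqv"
  "favn" -> "vn" -> "xp" -> "px"
  "eoxgoxayfm" -> "xgoxayfm" -> "ziqzcaho" -> "ohaczqiz"
  "uyhybuoaziar" -> "hybuoaziar" -> "jadwqcbkct" -> "tckbcqwdaj"
  "ajcblnu" -> "cblnu" -> "ednpw" -> "wpnde"
  probe: "euwznhxz" -> "wznhxz" -> "ybpjzb" -> "bzjpby"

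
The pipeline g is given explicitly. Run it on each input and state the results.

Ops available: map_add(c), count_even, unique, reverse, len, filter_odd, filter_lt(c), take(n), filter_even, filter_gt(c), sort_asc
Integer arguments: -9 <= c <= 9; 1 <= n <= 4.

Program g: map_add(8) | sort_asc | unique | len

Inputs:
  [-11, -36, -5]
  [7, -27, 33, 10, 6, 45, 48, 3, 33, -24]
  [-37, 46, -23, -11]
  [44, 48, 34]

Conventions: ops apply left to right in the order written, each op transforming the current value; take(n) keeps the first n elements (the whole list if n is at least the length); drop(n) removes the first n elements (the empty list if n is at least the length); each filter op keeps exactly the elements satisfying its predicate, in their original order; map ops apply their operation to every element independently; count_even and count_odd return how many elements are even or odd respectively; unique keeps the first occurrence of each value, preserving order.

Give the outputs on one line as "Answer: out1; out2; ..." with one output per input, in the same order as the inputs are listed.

Execution, op by op:
  [-11, -36, -5] -> [-3, -28, 3] -> [-28, -3, 3] -> [-28, -3, 3] -> 3
  [7, -27, 33, 10, 6, 45, 48, 3, 33, -24] -> [15, -19, 41, 18, 14, 53, 56, 11, 41, -16] -> [-19, -16, 11, 14, 15, 18, 41, 41, 53, 56] -> [-19, -16, 11, 14, 15, 18, 41, 53, 56] -> 9
  [-37, 46, -23, -11] -> [-29, 54, -15, -3] -> [-29, -15, -3, 54] -> [-29, -15, -3, 54] -> 4
  [44, 48, 34] -> [52, 56, 42] -> [42, 52, 56] -> [42, 52, 56] -> 3

3; 9; 4; 3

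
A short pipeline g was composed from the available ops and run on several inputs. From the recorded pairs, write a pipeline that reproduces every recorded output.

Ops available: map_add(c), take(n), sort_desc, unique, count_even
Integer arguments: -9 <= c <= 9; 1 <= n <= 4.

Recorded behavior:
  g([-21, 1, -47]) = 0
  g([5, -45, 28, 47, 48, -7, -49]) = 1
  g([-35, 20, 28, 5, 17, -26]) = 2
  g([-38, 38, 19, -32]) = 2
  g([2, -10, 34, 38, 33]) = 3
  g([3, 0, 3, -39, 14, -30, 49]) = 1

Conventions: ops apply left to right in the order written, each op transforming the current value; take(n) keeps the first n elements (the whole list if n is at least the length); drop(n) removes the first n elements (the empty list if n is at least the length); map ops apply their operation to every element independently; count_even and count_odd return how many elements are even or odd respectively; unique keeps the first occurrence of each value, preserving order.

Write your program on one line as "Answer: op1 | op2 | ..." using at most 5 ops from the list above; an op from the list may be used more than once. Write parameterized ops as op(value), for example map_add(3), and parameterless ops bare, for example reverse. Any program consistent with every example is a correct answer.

take(3) | unique | map_add(-2) | count_even

Check, running the answer program on each example:
  [-21, 1, -47] -> [-21, 1, -47] -> [-21, 1, -47] -> [-23, -1, -49] -> 0
  [5, -45, 28, 47, 48, -7, -49] -> [5, -45, 28] -> [5, -45, 28] -> [3, -47, 26] -> 1
  [-35, 20, 28, 5, 17, -26] -> [-35, 20, 28] -> [-35, 20, 28] -> [-37, 18, 26] -> 2
  [-38, 38, 19, -32] -> [-38, 38, 19] -> [-38, 38, 19] -> [-40, 36, 17] -> 2
  [2, -10, 34, 38, 33] -> [2, -10, 34] -> [2, -10, 34] -> [0, -12, 32] -> 3
  [3, 0, 3, -39, 14, -30, 49] -> [3, 0, 3] -> [3, 0] -> [1, -2] -> 1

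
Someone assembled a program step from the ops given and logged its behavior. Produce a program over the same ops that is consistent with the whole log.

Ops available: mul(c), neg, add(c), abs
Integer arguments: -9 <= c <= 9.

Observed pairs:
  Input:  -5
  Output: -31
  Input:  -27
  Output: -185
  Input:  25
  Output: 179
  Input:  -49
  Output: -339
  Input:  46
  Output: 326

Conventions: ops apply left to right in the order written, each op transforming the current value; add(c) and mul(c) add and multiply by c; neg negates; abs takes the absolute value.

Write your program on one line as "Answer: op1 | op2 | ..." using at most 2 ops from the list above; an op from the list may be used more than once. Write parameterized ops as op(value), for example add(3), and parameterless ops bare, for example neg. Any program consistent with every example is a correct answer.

mul(7) | add(4)

Check, running the answer program on each example:
  -5 -> -35 -> -31
  -27 -> -189 -> -185
  25 -> 175 -> 179
  -49 -> -343 -> -339
  46 -> 322 -> 326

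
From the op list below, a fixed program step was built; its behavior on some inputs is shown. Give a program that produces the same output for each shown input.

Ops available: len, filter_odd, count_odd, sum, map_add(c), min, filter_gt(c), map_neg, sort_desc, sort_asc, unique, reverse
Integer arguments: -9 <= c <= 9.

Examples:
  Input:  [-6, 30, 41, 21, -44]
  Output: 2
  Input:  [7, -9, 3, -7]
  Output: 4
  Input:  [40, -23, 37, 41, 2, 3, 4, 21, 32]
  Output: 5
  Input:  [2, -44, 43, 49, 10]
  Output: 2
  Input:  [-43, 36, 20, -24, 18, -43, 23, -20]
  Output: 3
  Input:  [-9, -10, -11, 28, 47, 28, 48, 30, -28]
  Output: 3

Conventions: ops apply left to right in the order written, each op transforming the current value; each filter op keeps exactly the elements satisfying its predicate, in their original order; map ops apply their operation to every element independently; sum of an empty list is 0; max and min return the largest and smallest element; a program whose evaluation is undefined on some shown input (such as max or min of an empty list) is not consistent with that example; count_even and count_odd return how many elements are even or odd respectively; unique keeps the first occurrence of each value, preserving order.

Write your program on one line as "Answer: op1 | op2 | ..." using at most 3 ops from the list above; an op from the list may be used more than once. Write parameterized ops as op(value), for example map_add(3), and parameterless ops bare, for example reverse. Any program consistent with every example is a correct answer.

filter_odd | sort_asc | len

Check, running the answer program on each example:
  [-6, 30, 41, 21, -44] -> [41, 21] -> [21, 41] -> 2
  [7, -9, 3, -7] -> [7, -9, 3, -7] -> [-9, -7, 3, 7] -> 4
  [40, -23, 37, 41, 2, 3, 4, 21, 32] -> [-23, 37, 41, 3, 21] -> [-23, 3, 21, 37, 41] -> 5
  [2, -44, 43, 49, 10] -> [43, 49] -> [43, 49] -> 2
  [-43, 36, 20, -24, 18, -43, 23, -20] -> [-43, -43, 23] -> [-43, -43, 23] -> 3
  [-9, -10, -11, 28, 47, 28, 48, 30, -28] -> [-9, -11, 47] -> [-11, -9, 47] -> 3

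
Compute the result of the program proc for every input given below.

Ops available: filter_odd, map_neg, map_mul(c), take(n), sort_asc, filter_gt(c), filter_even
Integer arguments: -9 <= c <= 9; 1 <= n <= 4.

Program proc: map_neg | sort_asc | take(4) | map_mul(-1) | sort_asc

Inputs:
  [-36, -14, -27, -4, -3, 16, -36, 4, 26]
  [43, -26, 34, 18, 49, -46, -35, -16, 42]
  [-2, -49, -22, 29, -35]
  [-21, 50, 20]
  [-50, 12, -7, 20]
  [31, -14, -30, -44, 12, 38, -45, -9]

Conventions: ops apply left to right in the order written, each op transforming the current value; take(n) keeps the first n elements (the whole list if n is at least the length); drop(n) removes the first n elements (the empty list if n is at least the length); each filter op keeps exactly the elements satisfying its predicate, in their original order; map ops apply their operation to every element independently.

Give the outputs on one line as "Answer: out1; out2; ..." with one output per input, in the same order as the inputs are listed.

[-3, 4, 16, 26]; [34, 42, 43, 49]; [-35, -22, -2, 29]; [-21, 20, 50]; [-50, -7, 12, 20]; [-9, 12, 31, 38]

Execution, op by op:
  [-36, -14, -27, -4, -3, 16, -36, 4, 26] -> [36, 14, 27, 4, 3, -16, 36, -4, -26] -> [-26, -16, -4, 3, 4, 14, 27, 36, 36] -> [-26, -16, -4, 3] -> [26, 16, 4, -3] -> [-3, 4, 16, 26]
  [43, -26, 34, 18, 49, -46, -35, -16, 42] -> [-43, 26, -34, -18, -49, 46, 35, 16, -42] -> [-49, -43, -42, -34, -18, 16, 26, 35, 46] -> [-49, -43, -42, -34] -> [49, 43, 42, 34] -> [34, 42, 43, 49]
  [-2, -49, -22, 29, -35] -> [2, 49, 22, -29, 35] -> [-29, 2, 22, 35, 49] -> [-29, 2, 22, 35] -> [29, -2, -22, -35] -> [-35, -22, -2, 29]
  [-21, 50, 20] -> [21, -50, -20] -> [-50, -20, 21] -> [-50, -20, 21] -> [50, 20, -21] -> [-21, 20, 50]
  [-50, 12, -7, 20] -> [50, -12, 7, -20] -> [-20, -12, 7, 50] -> [-20, -12, 7, 50] -> [20, 12, -7, -50] -> [-50, -7, 12, 20]
  [31, -14, -30, -44, 12, 38, -45, -9] -> [-31, 14, 30, 44, -12, -38, 45, 9] -> [-38, -31, -12, 9, 14, 30, 44, 45] -> [-38, -31, -12, 9] -> [38, 31, 12, -9] -> [-9, 12, 31, 38]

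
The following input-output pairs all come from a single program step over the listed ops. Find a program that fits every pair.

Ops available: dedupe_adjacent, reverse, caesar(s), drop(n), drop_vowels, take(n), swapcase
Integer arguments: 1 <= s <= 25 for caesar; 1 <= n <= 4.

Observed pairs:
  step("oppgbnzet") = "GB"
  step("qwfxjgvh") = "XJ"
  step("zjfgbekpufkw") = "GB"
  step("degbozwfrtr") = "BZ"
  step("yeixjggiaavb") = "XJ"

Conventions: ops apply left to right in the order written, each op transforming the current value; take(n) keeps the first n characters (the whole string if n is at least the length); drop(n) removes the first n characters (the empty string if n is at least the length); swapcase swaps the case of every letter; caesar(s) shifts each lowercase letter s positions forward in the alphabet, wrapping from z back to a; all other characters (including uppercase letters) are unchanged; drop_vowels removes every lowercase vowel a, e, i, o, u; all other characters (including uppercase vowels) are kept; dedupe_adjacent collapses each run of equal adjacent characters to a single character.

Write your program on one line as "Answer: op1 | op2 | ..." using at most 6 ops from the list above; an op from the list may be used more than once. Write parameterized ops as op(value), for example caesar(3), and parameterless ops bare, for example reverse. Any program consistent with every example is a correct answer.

drop(3) | dedupe_adjacent | drop_vowels | swapcase | take(2)

Check, running the answer program on each example:
  "oppgbnzet" -> "gbnzet" -> "gbnzet" -> "gbnzt" -> "GBNZT" -> "GB"
  "qwfxjgvh" -> "xjgvh" -> "xjgvh" -> "xjgvh" -> "XJGVH" -> "XJ"
  "zjfgbekpufkw" -> "gbekpufkw" -> "gbekpufkw" -> "gbkpfkw" -> "GBKPFKW" -> "GB"
  "degbozwfrtr" -> "bozwfrtr" -> "bozwfrtr" -> "bzwfrtr" -> "BZWFRTR" -> "BZ"
  "yeixjggiaavb" -> "xjggiaavb" -> "xjgiavb" -> "xjgvb" -> "XJGVB" -> "XJ"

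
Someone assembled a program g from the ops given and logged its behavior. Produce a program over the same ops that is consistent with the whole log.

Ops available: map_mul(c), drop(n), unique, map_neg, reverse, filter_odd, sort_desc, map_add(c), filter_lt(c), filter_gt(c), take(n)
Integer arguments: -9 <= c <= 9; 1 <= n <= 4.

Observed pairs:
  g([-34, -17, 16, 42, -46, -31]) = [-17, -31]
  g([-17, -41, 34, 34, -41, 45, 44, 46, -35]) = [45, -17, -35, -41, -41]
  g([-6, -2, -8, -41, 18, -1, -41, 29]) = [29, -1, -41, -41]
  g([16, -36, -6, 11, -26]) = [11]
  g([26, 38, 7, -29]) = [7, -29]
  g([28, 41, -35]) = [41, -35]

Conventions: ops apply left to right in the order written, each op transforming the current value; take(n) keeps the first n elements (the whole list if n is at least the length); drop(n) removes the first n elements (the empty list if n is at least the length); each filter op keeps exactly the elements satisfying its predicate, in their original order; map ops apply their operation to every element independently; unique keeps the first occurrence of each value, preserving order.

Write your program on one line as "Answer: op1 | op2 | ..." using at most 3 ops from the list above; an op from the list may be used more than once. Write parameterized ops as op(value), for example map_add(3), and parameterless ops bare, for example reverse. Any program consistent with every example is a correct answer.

filter_odd | reverse | sort_desc

Check, running the answer program on each example:
  [-34, -17, 16, 42, -46, -31] -> [-17, -31] -> [-31, -17] -> [-17, -31]
  [-17, -41, 34, 34, -41, 45, 44, 46, -35] -> [-17, -41, -41, 45, -35] -> [-35, 45, -41, -41, -17] -> [45, -17, -35, -41, -41]
  [-6, -2, -8, -41, 18, -1, -41, 29] -> [-41, -1, -41, 29] -> [29, -41, -1, -41] -> [29, -1, -41, -41]
  [16, -36, -6, 11, -26] -> [11] -> [11] -> [11]
  [26, 38, 7, -29] -> [7, -29] -> [-29, 7] -> [7, -29]
  [28, 41, -35] -> [41, -35] -> [-35, 41] -> [41, -35]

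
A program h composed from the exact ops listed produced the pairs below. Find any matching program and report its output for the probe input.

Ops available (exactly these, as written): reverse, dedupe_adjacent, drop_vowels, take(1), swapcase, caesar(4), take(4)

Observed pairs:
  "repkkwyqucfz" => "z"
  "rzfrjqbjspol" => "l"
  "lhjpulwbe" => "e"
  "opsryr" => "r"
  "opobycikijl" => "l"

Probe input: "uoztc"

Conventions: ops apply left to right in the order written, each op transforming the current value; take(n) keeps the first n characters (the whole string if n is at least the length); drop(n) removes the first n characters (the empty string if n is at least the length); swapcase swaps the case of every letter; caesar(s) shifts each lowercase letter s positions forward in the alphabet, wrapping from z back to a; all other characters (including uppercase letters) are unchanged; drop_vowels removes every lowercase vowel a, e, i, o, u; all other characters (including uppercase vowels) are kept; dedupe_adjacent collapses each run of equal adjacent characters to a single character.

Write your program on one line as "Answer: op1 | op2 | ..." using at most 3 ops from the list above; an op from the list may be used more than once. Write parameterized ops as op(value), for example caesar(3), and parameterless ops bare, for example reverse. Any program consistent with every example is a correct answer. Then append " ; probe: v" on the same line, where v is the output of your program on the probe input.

reverse | take(4) | take(1) ; probe: "c"

Check, running the answer program on each example:
  "repkkwyqucfz" -> "zfcuqywkkper" -> "zfcu" -> "z"
  "rzfrjqbjspol" -> "lopsjbqjrfzr" -> "lops" -> "l"
  "lhjpulwbe" -> "ebwlupjhl" -> "ebwl" -> "e"
  "opsryr" -> "ryrspo" -> "ryrs" -> "r"
  "opobycikijl" -> "ljikicybopo" -> "ljik" -> "l"
  probe: "uoztc" -> "ctzou" -> "ctzo" -> "c"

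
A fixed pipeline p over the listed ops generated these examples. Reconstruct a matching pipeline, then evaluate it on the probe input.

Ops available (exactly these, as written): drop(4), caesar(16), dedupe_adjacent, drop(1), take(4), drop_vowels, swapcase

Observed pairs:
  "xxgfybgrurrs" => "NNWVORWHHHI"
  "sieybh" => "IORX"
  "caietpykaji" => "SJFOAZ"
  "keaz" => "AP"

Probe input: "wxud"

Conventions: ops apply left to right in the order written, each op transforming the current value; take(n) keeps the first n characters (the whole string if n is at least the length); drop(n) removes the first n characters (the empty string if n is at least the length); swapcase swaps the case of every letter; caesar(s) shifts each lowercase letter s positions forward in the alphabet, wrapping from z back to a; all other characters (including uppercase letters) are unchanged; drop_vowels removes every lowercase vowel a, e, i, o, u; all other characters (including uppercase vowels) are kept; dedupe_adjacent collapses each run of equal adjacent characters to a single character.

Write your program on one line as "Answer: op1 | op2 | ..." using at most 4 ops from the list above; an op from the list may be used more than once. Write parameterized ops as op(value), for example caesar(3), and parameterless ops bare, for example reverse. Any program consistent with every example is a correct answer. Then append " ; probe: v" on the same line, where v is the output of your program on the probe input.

drop_vowels | caesar(16) | swapcase ; probe: "MNT"

Check, running the answer program on each example:
  "xxgfybgrurrs" -> "xxgfybgrrrs" -> "nnwvorwhhhi" -> "NNWVORWHHHI"
  "sieybh" -> "sybh" -> "iorx" -> "IORX"
  "caietpykaji" -> "ctpykj" -> "sjfoaz" -> "SJFOAZ"
  "keaz" -> "kz" -> "ap" -> "AP"
  probe: "wxud" -> "wxd" -> "mnt" -> "MNT"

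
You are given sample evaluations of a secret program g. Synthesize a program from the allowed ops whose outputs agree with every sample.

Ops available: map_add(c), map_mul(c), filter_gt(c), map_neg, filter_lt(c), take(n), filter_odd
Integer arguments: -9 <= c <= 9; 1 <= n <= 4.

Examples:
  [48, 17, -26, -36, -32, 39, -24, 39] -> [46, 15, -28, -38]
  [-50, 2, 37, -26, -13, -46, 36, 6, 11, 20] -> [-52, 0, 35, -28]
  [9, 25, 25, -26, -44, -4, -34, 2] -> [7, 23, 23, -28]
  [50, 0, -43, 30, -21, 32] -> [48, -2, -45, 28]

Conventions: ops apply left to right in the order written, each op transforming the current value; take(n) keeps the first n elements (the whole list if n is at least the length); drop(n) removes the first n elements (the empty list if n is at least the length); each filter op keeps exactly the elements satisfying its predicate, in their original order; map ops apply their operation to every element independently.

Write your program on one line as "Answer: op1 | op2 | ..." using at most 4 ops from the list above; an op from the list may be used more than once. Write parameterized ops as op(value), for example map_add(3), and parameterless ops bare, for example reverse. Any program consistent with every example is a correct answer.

map_neg | take(4) | map_neg | map_add(-2)

Check, running the answer program on each example:
  [48, 17, -26, -36, -32, 39, -24, 39] -> [-48, -17, 26, 36, 32, -39, 24, -39] -> [-48, -17, 26, 36] -> [48, 17, -26, -36] -> [46, 15, -28, -38]
  [-50, 2, 37, -26, -13, -46, 36, 6, 11, 20] -> [50, -2, -37, 26, 13, 46, -36, -6, -11, -20] -> [50, -2, -37, 26] -> [-50, 2, 37, -26] -> [-52, 0, 35, -28]
  [9, 25, 25, -26, -44, -4, -34, 2] -> [-9, -25, -25, 26, 44, 4, 34, -2] -> [-9, -25, -25, 26] -> [9, 25, 25, -26] -> [7, 23, 23, -28]
  [50, 0, -43, 30, -21, 32] -> [-50, 0, 43, -30, 21, -32] -> [-50, 0, 43, -30] -> [50, 0, -43, 30] -> [48, -2, -45, 28]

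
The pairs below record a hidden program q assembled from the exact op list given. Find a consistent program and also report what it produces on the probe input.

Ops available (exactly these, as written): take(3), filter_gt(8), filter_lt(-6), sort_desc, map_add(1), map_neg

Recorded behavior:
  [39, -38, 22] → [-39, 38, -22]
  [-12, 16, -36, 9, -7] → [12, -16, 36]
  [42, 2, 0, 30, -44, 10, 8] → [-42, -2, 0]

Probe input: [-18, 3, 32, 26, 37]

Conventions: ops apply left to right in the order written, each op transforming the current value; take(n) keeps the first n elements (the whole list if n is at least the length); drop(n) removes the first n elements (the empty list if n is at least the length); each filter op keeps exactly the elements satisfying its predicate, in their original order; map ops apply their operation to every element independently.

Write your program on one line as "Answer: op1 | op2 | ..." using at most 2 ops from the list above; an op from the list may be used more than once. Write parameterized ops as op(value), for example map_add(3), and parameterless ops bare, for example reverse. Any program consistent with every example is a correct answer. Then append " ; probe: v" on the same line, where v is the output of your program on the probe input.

take(3) | map_neg ; probe: [18, -3, -32]

Check, running the answer program on each example:
  [39, -38, 22] -> [39, -38, 22] -> [-39, 38, -22]
  [-12, 16, -36, 9, -7] -> [-12, 16, -36] -> [12, -16, 36]
  [42, 2, 0, 30, -44, 10, 8] -> [42, 2, 0] -> [-42, -2, 0]
  probe: [-18, 3, 32, 26, 37] -> [-18, 3, 32] -> [18, -3, -32]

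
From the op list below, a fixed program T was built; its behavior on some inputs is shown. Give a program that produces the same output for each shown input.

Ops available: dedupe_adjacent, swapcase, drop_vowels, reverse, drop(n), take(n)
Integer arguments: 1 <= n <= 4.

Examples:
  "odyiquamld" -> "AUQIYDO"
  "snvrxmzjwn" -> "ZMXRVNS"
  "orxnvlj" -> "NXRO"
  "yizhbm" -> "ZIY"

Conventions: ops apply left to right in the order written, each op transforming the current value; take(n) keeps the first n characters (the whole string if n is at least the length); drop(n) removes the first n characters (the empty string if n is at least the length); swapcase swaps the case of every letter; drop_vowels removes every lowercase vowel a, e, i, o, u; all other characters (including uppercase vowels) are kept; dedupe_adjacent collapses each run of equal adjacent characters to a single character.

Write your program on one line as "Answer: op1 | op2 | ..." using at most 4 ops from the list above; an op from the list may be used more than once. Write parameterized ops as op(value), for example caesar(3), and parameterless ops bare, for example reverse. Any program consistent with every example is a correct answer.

swapcase | reverse | drop(3)

Check, running the answer program on each example:
  "odyiquamld" -> "ODYIQUAMLD" -> "DLMAUQIYDO" -> "AUQIYDO"
  "snvrxmzjwn" -> "SNVRXMZJWN" -> "NWJZMXRVNS" -> "ZMXRVNS"
  "orxnvlj" -> "ORXNVLJ" -> "JLVNXRO" -> "NXRO"
  "yizhbm" -> "YIZHBM" -> "MBHZIY" -> "ZIY"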